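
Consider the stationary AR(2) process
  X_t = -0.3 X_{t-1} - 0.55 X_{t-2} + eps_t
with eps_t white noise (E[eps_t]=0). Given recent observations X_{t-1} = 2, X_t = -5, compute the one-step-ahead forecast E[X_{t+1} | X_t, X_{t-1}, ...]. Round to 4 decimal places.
E[X_{t+1} \mid \mathcal F_t] = 0.4000

For an AR(p) model X_t = c + sum_i phi_i X_{t-i} + eps_t, the
one-step-ahead conditional mean is
  E[X_{t+1} | X_t, ...] = c + sum_i phi_i X_{t+1-i}.
Substitute known values:
  E[X_{t+1} | ...] = (-0.3) * (-5) + (-0.55) * (2)
                   = 0.4000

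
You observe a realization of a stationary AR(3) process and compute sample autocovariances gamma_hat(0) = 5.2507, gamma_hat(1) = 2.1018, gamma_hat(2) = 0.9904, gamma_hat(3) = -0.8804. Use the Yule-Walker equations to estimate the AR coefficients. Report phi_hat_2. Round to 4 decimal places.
\hat\phi_{2} = 0.1510

The Yule-Walker equations for an AR(p) process read, in matrix form,
  Gamma_p phi = r_p,   with   (Gamma_p)_{ij} = gamma(|i - j|),
                       (r_p)_i = gamma(i),   i,j = 1..p.
Substitute the sample gammas (Toeplitz matrix and right-hand side of size 3):
  Gamma_p = [[5.2507, 2.1018, 0.9904], [2.1018, 5.2507, 2.1018], [0.9904, 2.1018, 5.2507]]
  r_p     = [2.1018, 0.9904, -0.8804]
Written out (R1..R3):
  (R1) 5.2507 phi_1 + 2.1018 phi_2 + 0.9904 phi_3 = 2.1018
  (R2) 2.1018 phi_1 + 5.2507 phi_2 + 2.1018 phi_3 = 0.9904
  (R3) 0.9904 phi_1 + 2.1018 phi_2 + 5.2507 phi_3 = -0.8804
Gaussian elimination:
  R2 <- R2 - (2.1018/5.2507) R1 = R2 - (0.400289) R1:  4.409372 phi_2 + 1.705353 phi_3 = 0.149072
  R3 <- R3 - (0.9904/5.2507) R1 = R3 - (0.188622) R1:  1.705353 phi_2 + 5.063888 phi_3 = -1.276847
  R3 <- R3 - (1.705353/4.409372) R2 = R3 - (0.386757) R2:  4.404332 phi_3 = -1.334501
Back-substitution:
  phi_hat_3 = -1.334501 / 4.404332 = -0.302997
  phi_hat_2 = (0.149072 - (1.705353)(-0.302997)) / 4.409372 = 0.150994
  phi_hat_1 = (2.1018 - (2.1018)(0.150994) - (0.9904)(-0.302997)) / 5.2507 = 0.397
So phi_hat = [0.3970, 0.1510, -0.3030].
Therefore phi_hat_2 = 0.1510.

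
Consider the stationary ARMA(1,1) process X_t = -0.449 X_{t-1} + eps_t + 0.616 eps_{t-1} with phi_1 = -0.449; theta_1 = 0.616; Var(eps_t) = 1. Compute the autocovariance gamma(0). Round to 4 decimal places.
\gamma(0) = 1.0349

Multiply the model equation by X_{t-k} and take expectations. With theta_0 = psi_0 = 1 and psi_j the MA(infinity) weights, this gives
  gamma(k) - sum_i phi_i gamma(k-i) = c_k,
  c_k = sigma^2 * sum_{j=k..q} theta_j psi_{j-k}   (c_k = 0 for k > q),
using gamma(-m) = gamma(m).
psi-weights needed (psi_j = theta_j + sum_i phi_i psi_{j-i}):
  psi_1 = theta_1 + phi_1 = 0.616 + (-0.449) = 0.167
Right-hand sides:
  c_0 = sigma^2 (1 + theta_1 psi_1) = 1 * (1 + (0.616)(0.167)) = 1 * 1.102872 = 1.102872
  c_1 = sigma^2 theta_1 = 1 * (0.616) = 0.616
  c_2 = 0
Equations for k = 0 and k = 1 (AR order 1):
  gamma(0) = phi_1 gamma(1) + c_0
  gamma(1) = phi_1 gamma(0) + c_1
Substituting the second into the first: gamma(0) (1 - phi_1^2) = c_0 + phi_1 c_1, so
  gamma(0) = (c_0 + phi_1 c_1) / (1 - phi_1^2) = (1.102872 + (-0.449)(0.616)) / (1 - (-0.449)^2) = 0.826288 / 0.798399 = 1.034931.
Therefore gamma(0) = 1.0349 (to 4 decimal places).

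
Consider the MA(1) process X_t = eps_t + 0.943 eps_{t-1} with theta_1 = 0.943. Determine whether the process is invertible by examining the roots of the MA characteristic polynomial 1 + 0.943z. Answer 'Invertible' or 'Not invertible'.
\text{Invertible}

The MA(q) characteristic polynomial is P(z) = 1 + 0.943z.
Invertibility requires all roots to lie outside the unit circle, i.e. |z| > 1 for every root.
This is linear in z: 1 + (0.943) z = 0  =>  z = -1/(0.943) = -1.060445,  |z| = 1.060445.
Moduli of all roots: 1.0604.
All moduli strictly greater than 1? Yes.
Verdict: Invertible.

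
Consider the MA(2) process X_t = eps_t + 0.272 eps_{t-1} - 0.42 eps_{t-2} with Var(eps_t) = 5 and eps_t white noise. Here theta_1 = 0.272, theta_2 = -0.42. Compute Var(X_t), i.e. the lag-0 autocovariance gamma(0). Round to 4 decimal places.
\gamma(0) = 6.2519

For an MA(q) process X_t = eps_t + sum_i theta_i eps_{t-i} with
Var(eps_t) = sigma^2, the variance is
  gamma(0) = sigma^2 * (1 + sum_i theta_i^2).
  sum_i theta_i^2 = (0.272)^2 + (-0.42)^2 = 0.073984 + 0.1764 = 0.250384.
  gamma(0) = 5 * (1 + 0.250384) = 5 * 1.250384 = 6.25192, which rounds to 6.2519.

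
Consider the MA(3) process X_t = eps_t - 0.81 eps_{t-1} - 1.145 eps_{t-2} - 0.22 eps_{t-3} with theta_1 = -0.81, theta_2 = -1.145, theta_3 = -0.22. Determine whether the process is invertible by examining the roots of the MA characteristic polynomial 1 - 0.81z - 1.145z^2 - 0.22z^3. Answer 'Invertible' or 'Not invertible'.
\text{Not invertible}

The MA(q) characteristic polynomial is P(z) = 1 - 0.81z - 1.145z^2 - 0.22z^3.
Invertibility requires all roots to lie outside the unit circle, i.e. |z| > 1 for every root.
Degree 3: look for a simple real root z0 first, then factor out (1 - z/z0) and solve the remaining quadratic.
Testing z0 = -4: P(-4) = 1 + (-0.81)(-4) + (-1.145)(-4)^2 + (-0.22)(-4)^3
  = 1 + (3.24) + (-18.32) + (14.08) = 0.  So z_0 = -4 is a root, |z_0| = 4.
Divide out the factor (1 + 0.25 z) = (1 - z/z0) (since 1/z0 = -0.25):
  P(z) = (1 + 0.25 z)(1 + (-1.06) z + (-0.88) z^2)
  [check: z-coef -1.06 - (-0.25) = -0.81; z^2-coef -0.88 - (-0.25)(-1.06) = -1.145; z^3-coef -(-0.25)(-0.88) = -0.22.]
Remaining roots from the quadratic factor 1 + (-1.06) z + (-0.88) z^2:
  Set 1 + (-1.06) z + (-0.88) z^2 = 0, i.e. a z^2 + b z + c = 0 with a = -0.88, b = -1.06, c = 1.
  Discriminant D = b^2 - 4ac = (-1.06)^2 - 4*(-0.88)*1 = 1.1236 - (-3.52) = 4.6436.
  D >= 0, so the roots are real: z = (-b +/- sqrt(D)) / (2a) = (1.06 +/- 2.154901) / (-1.76).
    z_1 = (1.06 + 2.154901) / (-1.76) = -1.8266,   |z_1| = 1.8266.
    z_2 = (1.06 - 2.154901) / (-1.76) = 0.6221,   |z_2| = 0.6221.
Moduli of all roots: 4.0000, 1.8266, 0.6221.
All moduli strictly greater than 1? No.
Verdict: Not invertible.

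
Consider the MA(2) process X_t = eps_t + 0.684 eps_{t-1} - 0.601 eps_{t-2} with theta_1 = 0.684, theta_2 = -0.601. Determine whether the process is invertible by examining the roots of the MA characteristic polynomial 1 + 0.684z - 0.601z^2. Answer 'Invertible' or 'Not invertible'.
\text{Not invertible}

The MA(q) characteristic polynomial is P(z) = 1 + 0.684z - 0.601z^2.
Invertibility requires all roots to lie outside the unit circle, i.e. |z| > 1 for every root.
Set 1 + (0.684) z + (-0.601) z^2 = 0, i.e. a z^2 + b z + c = 0 with a = -0.601, b = 0.684, c = 1.
Discriminant D = b^2 - 4ac = (0.684)^2 - 4*(-0.601)*1 = 0.467856 - (-2.404) = 2.871856.
D >= 0, so the roots are real: z = (-b +/- sqrt(D)) / (2a) = (-0.684 +/- 1.694655) / (-1.202).
  z_1 = (-0.684 + 1.694655) / (-1.202) = -0.8408,   |z_1| = 0.8408.
  z_2 = (-0.684 - 1.694655) / (-1.202) = 1.9789,   |z_2| = 1.9789.
Moduli of all roots: 0.8408, 1.9789.
All moduli strictly greater than 1? No.
Verdict: Not invertible.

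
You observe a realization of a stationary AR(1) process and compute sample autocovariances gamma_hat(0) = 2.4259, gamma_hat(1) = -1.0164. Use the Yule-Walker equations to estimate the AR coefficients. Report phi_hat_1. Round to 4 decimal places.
\hat\phi_{1} = -0.4190

The Yule-Walker equations for an AR(p) process read, in matrix form,
  Gamma_p phi = r_p,   with   (Gamma_p)_{ij} = gamma(|i - j|),
                       (r_p)_i = gamma(i),   i,j = 1..p.
Substitute the sample gammas (Toeplitz matrix and right-hand side of size 1):
  Gamma_p = [[2.4259]]
  r_p     = [-1.0164]
With p = 1 this is the single equation gamma(0) phi_1 = gamma(1):
  phi_hat_1 = gamma(1) / gamma(0) = -1.0164 / 2.4259 = -0.4190.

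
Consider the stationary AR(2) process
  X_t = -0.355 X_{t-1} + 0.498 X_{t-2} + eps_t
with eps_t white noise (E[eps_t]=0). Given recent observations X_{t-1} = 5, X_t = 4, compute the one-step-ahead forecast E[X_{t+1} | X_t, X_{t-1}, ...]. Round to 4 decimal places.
E[X_{t+1} \mid \mathcal F_t] = 1.0700

For an AR(p) model X_t = c + sum_i phi_i X_{t-i} + eps_t, the
one-step-ahead conditional mean is
  E[X_{t+1} | X_t, ...] = c + sum_i phi_i X_{t+1-i}.
Substitute known values:
  E[X_{t+1} | ...] = (-0.355) * (4) + (0.498) * (5)
                   = 1.0700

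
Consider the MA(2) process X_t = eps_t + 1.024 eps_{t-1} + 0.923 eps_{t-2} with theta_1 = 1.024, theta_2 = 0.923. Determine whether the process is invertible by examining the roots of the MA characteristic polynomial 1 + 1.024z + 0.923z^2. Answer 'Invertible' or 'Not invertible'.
\text{Invertible}

The MA(q) characteristic polynomial is P(z) = 1 + 1.024z + 0.923z^2.
Invertibility requires all roots to lie outside the unit circle, i.e. |z| > 1 for every root.
Set 1 + (1.024) z + (0.923) z^2 = 0, i.e. a z^2 + b z + c = 0 with a = 0.923, b = 1.024, c = 1.
Discriminant D = b^2 - 4ac = (1.024)^2 - 4*(0.923)*1 = 1.048576 - (3.692) = -2.643424.
D < 0, so the roots are the complex-conjugate pair z = (-b +/- i sqrt(-D)) / (2a) = -0.5547 +/- 0.8807i.
For a conjugate pair |z|^2 = z * conj(z) = (product of roots) = c/a = 1/(0.923) = 1.083424, so |z| = sqrt(1.083424) = 1.0409 for both roots.
Moduli of all roots: 1.0409, 1.0409.
All moduli strictly greater than 1? Yes.
Verdict: Invertible.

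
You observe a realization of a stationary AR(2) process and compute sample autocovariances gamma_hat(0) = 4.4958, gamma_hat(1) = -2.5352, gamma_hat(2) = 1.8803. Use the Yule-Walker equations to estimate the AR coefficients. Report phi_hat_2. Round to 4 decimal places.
\hat\phi_{2} = 0.1470

The Yule-Walker equations for an AR(p) process read, in matrix form,
  Gamma_p phi = r_p,   with   (Gamma_p)_{ij} = gamma(|i - j|),
                       (r_p)_i = gamma(i),   i,j = 1..p.
Substitute the sample gammas (Toeplitz matrix and right-hand side of size 2):
  Gamma_p = [[4.4958, -2.5352], [-2.5352, 4.4958]]
  r_p     = [-2.5352, 1.8803]
Written out:
  4.4958 phi_1 - 2.5352 phi_2 = -2.5352
  -2.5352 phi_1 + 4.4958 phi_2 = 1.8803
Solve by Cramer's rule:
  det = gamma(0)^2 - gamma(1)^2 = (4.4958)^2 - (-2.5352)^2 = 20.21221764 - 6.42723904 = 13.7849786
  phi_hat_1 = [gamma(1) gamma(0) - gamma(1) gamma(2)] / det = [(-2.5352)(4.4958) - (-2.5352)(1.8803)] / 13.7849786 = -6.6308156 / 13.7849786 = -0.481
  phi_hat_2 = [gamma(0) gamma(2) - gamma(1)^2] / det = [(4.4958)(1.8803) - (-2.5352)^2] / 13.7849786 = 2.0262137 / 13.7849786 = 0.147
So phi_hat = [-0.4810, 0.1470].
Therefore phi_hat_2 = 0.1470.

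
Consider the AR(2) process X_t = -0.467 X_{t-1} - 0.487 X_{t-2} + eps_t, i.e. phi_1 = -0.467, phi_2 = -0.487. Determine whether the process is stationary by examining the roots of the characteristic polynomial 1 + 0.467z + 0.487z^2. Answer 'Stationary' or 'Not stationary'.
\text{Stationary}

The AR(p) characteristic polynomial is P(z) = 1 + 0.467z + 0.487z^2.
Stationarity requires all roots to lie outside the unit circle, i.e. |z| > 1 for every root.
Set 1 + (0.467) z + (0.487) z^2 = 0, i.e. a z^2 + b z + c = 0 with a = 0.487, b = 0.467, c = 1.
Discriminant D = b^2 - 4ac = (0.467)^2 - 4*(0.487)*1 = 0.218089 - (1.948) = -1.729911.
D < 0, so the roots are the complex-conjugate pair z = (-b +/- i sqrt(-D)) / (2a) = -0.4795 +/- 1.3504i.
For a conjugate pair |z|^2 = z * conj(z) = (product of roots) = c/a = 1/(0.487) = 2.053388, so |z| = sqrt(2.053388) = 1.433 for both roots.
Moduli of all roots: 1.4330, 1.4330.
All moduli strictly greater than 1? Yes.
Verdict: Stationary.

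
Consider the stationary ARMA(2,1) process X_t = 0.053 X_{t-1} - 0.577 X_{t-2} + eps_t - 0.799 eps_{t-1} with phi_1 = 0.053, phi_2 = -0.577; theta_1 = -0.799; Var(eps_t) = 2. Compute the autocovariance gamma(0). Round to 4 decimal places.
\gamma(0) = 4.7566

Multiply the model equation by X_{t-k} and take expectations. With theta_0 = psi_0 = 1 and psi_j the MA(infinity) weights, this gives
  gamma(k) - sum_i phi_i gamma(k-i) = c_k,
  c_k = sigma^2 * sum_{j=k..q} theta_j psi_{j-k}   (c_k = 0 for k > q),
using gamma(-m) = gamma(m).
psi-weights needed (psi_j = theta_j + sum_i phi_i psi_{j-i}):
  psi_1 = theta_1 + phi_1 = -0.799 + (0.053) = -0.746
Right-hand sides:
  c_0 = sigma^2 (1 + theta_1 psi_1) = 2 * (1 + (-0.799)(-0.746)) = 2 * 1.596054 = 3.192108
  c_1 = sigma^2 theta_1 = 2 * (-0.799) = -1.598
  c_2 = 0
Equations for k = 0, 1, 2 (AR order 2, c_2 = 0):
  (E0) gamma(0) = phi_1 gamma(1) + phi_2 gamma(2) + c_0
  (E1) gamma(1) = phi_1 gamma(0) + phi_2 gamma(1) + c_1
  (E2) gamma(2) = phi_1 gamma(1) + phi_2 gamma(0)
From (E1): gamma(1) = A gamma(0) + B with
  A = phi_1 / (1 - phi_2) = 0.053 / 1.577 = 0.033608,   B = c_1 / (1 - phi_2) = -1.598 / 1.577 = -1.013316.
Insert (E2) into (E0): gamma(0) (1 - phi_2^2) = phi_1 (1 + phi_2) gamma(1) + c_0.
  phi_1 (1 + phi_2) = (0.053)(0.423) = 0.022419,   1 - phi_2^2 = 0.667071.
Replace gamma(1) by A gamma(0) + B and collect gamma(0):
  gamma(0) [0.667071 - (0.022419)(0.033608)] = (0.022419)(-1.013316) + 3.192108
  gamma(0) * 0.666318 = 3.16939
  gamma(0) = 3.16939 / 0.666318 = 4.756577.
Therefore gamma(0) = 4.7566 (to 4 decimal places).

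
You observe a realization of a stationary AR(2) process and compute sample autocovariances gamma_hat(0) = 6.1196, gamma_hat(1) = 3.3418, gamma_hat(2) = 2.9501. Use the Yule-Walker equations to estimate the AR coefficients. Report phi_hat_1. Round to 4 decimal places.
\hat\phi_{1} = 0.4030

The Yule-Walker equations for an AR(p) process read, in matrix form,
  Gamma_p phi = r_p,   with   (Gamma_p)_{ij} = gamma(|i - j|),
                       (r_p)_i = gamma(i),   i,j = 1..p.
Substitute the sample gammas (Toeplitz matrix and right-hand side of size 2):
  Gamma_p = [[6.1196, 3.3418], [3.3418, 6.1196]]
  r_p     = [3.3418, 2.9501]
Written out:
  6.1196 phi_1 + 3.3418 phi_2 = 3.3418
  3.3418 phi_1 + 6.1196 phi_2 = 2.9501
Solve by Cramer's rule:
  det = gamma(0)^2 - gamma(1)^2 = (6.1196)^2 - (3.3418)^2 = 37.44950416 - 11.16762724 = 26.28187692
  phi_hat_1 = [gamma(1) gamma(0) - gamma(1) gamma(2)] / det = [(3.3418)(6.1196) - (3.3418)(2.9501)] / 26.28187692 = 10.5918351 / 26.28187692 = 0.403
  phi_hat_2 = [gamma(0) gamma(2) - gamma(1)^2] / det = [(6.1196)(2.9501) - (3.3418)^2] / 26.28187692 = 6.88580472 / 26.28187692 = 0.262
So phi_hat = [0.4030, 0.2620].
Therefore phi_hat_1 = 0.4030.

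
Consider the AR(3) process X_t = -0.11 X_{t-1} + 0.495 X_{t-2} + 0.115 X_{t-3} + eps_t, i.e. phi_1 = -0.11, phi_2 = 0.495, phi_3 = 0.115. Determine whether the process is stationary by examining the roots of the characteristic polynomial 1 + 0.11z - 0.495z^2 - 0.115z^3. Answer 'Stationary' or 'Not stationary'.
\text{Stationary}

The AR(p) characteristic polynomial is P(z) = 1 + 0.11z - 0.495z^2 - 0.115z^3.
Stationarity requires all roots to lie outside the unit circle, i.e. |z| > 1 for every root.
Degree 3: look for a simple real root z0 first, then factor out (1 - z/z0) and solve the remaining quadratic.
Testing z0 = -4: P(-4) = 1 + (0.11)(-4) + (-0.495)(-4)^2 + (-0.115)(-4)^3
  = 1 + (-0.44) + (-7.92) + (7.36) = 0.  So z_0 = -4 is a root, |z_0| = 4.
Divide out the factor (1 + 0.25 z) = (1 - z/z0) (since 1/z0 = -0.25):
  P(z) = (1 + 0.25 z)(1 + (-0.14) z + (-0.46) z^2)
  [check: z-coef -0.14 - (-0.25) = 0.11; z^2-coef -0.46 - (-0.25)(-0.14) = -0.495; z^3-coef -(-0.25)(-0.46) = -0.115.]
Remaining roots from the quadratic factor 1 + (-0.14) z + (-0.46) z^2:
  Set 1 + (-0.14) z + (-0.46) z^2 = 0, i.e. a z^2 + b z + c = 0 with a = -0.46, b = -0.14, c = 1.
  Discriminant D = b^2 - 4ac = (-0.14)^2 - 4*(-0.46)*1 = 0.0196 - (-1.84) = 1.8596.
  D >= 0, so the roots are real: z = (-b +/- sqrt(D)) / (2a) = (0.14 +/- 1.363672) / (-0.92).
    z_1 = (0.14 + 1.363672) / (-0.92) = -1.6344,   |z_1| = 1.6344.
    z_2 = (0.14 - 1.363672) / (-0.92) = 1.3301,   |z_2| = 1.3301.
Moduli of all roots: 4.0000, 1.6344, 1.3301.
All moduli strictly greater than 1? Yes.
Verdict: Stationary.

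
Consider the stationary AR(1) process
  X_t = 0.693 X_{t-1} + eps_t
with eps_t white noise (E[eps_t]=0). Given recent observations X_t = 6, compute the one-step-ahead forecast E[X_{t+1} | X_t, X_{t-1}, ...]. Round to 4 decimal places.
E[X_{t+1} \mid \mathcal F_t] = 4.1580

For an AR(p) model X_t = c + sum_i phi_i X_{t-i} + eps_t, the
one-step-ahead conditional mean is
  E[X_{t+1} | X_t, ...] = c + sum_i phi_i X_{t+1-i}.
Substitute known values:
  E[X_{t+1} | ...] = (0.693) * (6)
                   = 4.1580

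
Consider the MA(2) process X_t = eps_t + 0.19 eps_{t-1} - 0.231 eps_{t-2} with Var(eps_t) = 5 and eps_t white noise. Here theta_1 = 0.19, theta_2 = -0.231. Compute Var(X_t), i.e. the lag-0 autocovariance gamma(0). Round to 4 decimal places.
\gamma(0) = 5.4473

For an MA(q) process X_t = eps_t + sum_i theta_i eps_{t-i} with
Var(eps_t) = sigma^2, the variance is
  gamma(0) = sigma^2 * (1 + sum_i theta_i^2).
  sum_i theta_i^2 = (0.19)^2 + (-0.231)^2 = 0.0361 + 0.053361 = 0.089461.
  gamma(0) = 5 * (1 + 0.089461) = 5 * 1.089461 = 5.447305, which rounds to 5.4473.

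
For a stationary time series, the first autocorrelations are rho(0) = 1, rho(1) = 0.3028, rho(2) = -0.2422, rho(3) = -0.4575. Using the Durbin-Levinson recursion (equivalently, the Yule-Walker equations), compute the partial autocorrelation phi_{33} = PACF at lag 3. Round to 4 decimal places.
\phi_{33} = -0.3130

The PACF at lag k is phi_{kk}, the last component of the solution
to the Yule-Walker system G_k phi = r_k where
  (G_k)_{ij} = rho(|i - j|), (r_k)_i = rho(i), i,j = 1..k.
Equivalently, Durbin-Levinson gives phi_{kk} iteratively:
  phi_{11} = rho(1)
  phi_{kk} = [rho(k) - sum_{j=1..k-1} phi_{k-1,j} rho(k-j)]
            / [1 - sum_{j=1..k-1} phi_{k-1,j} rho(j)],
  phi_{k,j} = phi_{k-1,j} - phi_{kk} phi_{k-1,k-j},  j = 1..k-1.
Step k = 1:
  phi_11 = rho(1) = 0.3028.
Step k = 2:
  phi_22 = [rho(2) - phi_11 rho(1)] / [1 - phi_11 rho(1)] = [-0.2422 - (0.3028)(0.3028)] / [1 - (0.3028)(0.3028)]
         = -0.33388784 / 0.90831216 = -0.367592.
  Update: phi_21 = phi_11 - phi_22 phi_11 = 0.3028 - (-0.367592)(0.3028) = 0.414107.
Step k = 3:
  phi_33 = [rho(3) - phi_21 rho(2) - phi_22 rho(1)] / [1 - phi_21 rho(1) - phi_22 rho(2)]
    numerator   = -0.4575 - (0.414107)(-0.2422) - (-0.367592)(0.3028) = -0.24589665
    denominator = 1 - (0.414107)(0.3028) - (-0.367592)(-0.2422) = 0.78557782
  phi_33 = -0.24589665 / 0.78557782 = -0.313.
Therefore phi_{33} = -0.3130.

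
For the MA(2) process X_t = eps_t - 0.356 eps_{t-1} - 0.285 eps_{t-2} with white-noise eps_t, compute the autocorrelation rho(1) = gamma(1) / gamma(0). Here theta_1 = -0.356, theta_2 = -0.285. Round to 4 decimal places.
\rho(1) = -0.2107

For an MA(q) process with theta_0 = 1, the autocovariance is
  gamma(k) = sigma^2 * sum_{i=0..q-k} theta_i * theta_{i+k},
and rho(k) = gamma(k) / gamma(0). Sigma^2 cancels.
  numerator   = (1)*(-0.356) + (-0.356)*(-0.285) = -0.25454.
  denominator = (1)^2 + (-0.356)^2 + (-0.285)^2 = 1.207961.
  rho(1) = -0.25454 / 1.207961 = -0.2107.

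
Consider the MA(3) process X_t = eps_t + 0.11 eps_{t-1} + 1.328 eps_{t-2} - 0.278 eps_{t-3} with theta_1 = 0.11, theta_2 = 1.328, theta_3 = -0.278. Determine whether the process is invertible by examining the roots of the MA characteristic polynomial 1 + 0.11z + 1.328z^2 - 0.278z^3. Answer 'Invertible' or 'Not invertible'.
\text{Not invertible}

The MA(q) characteristic polynomial is P(z) = 1 + 0.11z + 1.328z^2 - 0.278z^3.
Invertibility requires all roots to lie outside the unit circle, i.e. |z| > 1 for every root.
Degree 3: look for a simple real root z0 first, then factor out (1 - z/z0) and solve the remaining quadratic.
Testing z0 = 5: P(5) = 1 + (0.11)(5) + (1.328)(5)^2 + (-0.278)(5)^3
  = 1 + (0.55) + (33.2) + (-34.75) = 0.  So z_0 = 5 is a root, |z_0| = 5.
Divide out the factor (1 - 0.2 z) = (1 - z/z0) (since 1/z0 = 0.2):
  P(z) = (1 - 0.2 z)(1 + (0.31) z + (1.39) z^2)
  [check: z-coef 0.31 - (0.2) = 0.11; z^2-coef 1.39 - (0.2)(0.31) = 1.328; z^3-coef -(0.2)(1.39) = -0.278.]
Remaining roots from the quadratic factor 1 + (0.31) z + (1.39) z^2:
  Set 1 + (0.31) z + (1.39) z^2 = 0, i.e. a z^2 + b z + c = 0 with a = 1.39, b = 0.31, c = 1.
  Discriminant D = b^2 - 4ac = (0.31)^2 - 4*(1.39)*1 = 0.0961 - (5.56) = -5.4639.
  D < 0, so the roots are the complex-conjugate pair z = (-b +/- i sqrt(-D)) / (2a) = -0.1115 +/- 0.8408i.
  For a conjugate pair |z|^2 = z * conj(z) = (product of roots) = c/a = 1/(1.39) = 0.719424, so |z| = sqrt(0.719424) = 0.8482 for both roots.
Moduli of all roots: 5.0000, 0.8482, 0.8482.
All moduli strictly greater than 1? No.
Verdict: Not invertible.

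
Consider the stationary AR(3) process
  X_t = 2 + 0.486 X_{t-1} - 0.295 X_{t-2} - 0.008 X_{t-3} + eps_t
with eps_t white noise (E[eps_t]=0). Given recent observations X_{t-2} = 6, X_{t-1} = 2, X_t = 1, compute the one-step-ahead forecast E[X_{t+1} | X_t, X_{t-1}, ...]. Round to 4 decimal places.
E[X_{t+1} \mid \mathcal F_t] = 1.8480

For an AR(p) model X_t = c + sum_i phi_i X_{t-i} + eps_t, the
one-step-ahead conditional mean is
  E[X_{t+1} | X_t, ...] = c + sum_i phi_i X_{t+1-i}.
Substitute known values:
  E[X_{t+1} | ...] = 2 + (0.486) * (1) + (-0.295) * (2) + (-0.008) * (6)
                   = 1.8480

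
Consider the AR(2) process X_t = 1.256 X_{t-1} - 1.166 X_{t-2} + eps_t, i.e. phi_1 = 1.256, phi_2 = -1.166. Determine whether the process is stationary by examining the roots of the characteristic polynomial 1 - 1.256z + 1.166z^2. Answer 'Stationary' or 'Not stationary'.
\text{Not stationary}

The AR(p) characteristic polynomial is P(z) = 1 - 1.256z + 1.166z^2.
Stationarity requires all roots to lie outside the unit circle, i.e. |z| > 1 for every root.
Set 1 + (-1.256) z + (1.166) z^2 = 0, i.e. a z^2 + b z + c = 0 with a = 1.166, b = -1.256, c = 1.
Discriminant D = b^2 - 4ac = (-1.256)^2 - 4*(1.166)*1 = 1.577536 - (4.664) = -3.086464.
D < 0, so the roots are the complex-conjugate pair z = (-b +/- i sqrt(-D)) / (2a) = 0.5386 +/- 0.7534i.
For a conjugate pair |z|^2 = z * conj(z) = (product of roots) = c/a = 1/(1.166) = 0.857633, so |z| = sqrt(0.857633) = 0.9261 for both roots.
Moduli of all roots: 0.9261, 0.9261.
All moduli strictly greater than 1? No.
Verdict: Not stationary.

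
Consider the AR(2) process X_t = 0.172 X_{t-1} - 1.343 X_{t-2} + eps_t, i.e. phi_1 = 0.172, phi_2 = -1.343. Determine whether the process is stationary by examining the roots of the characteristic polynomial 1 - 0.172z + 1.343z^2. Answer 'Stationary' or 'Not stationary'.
\text{Not stationary}

The AR(p) characteristic polynomial is P(z) = 1 - 0.172z + 1.343z^2.
Stationarity requires all roots to lie outside the unit circle, i.e. |z| > 1 for every root.
Set 1 + (-0.172) z + (1.343) z^2 = 0, i.e. a z^2 + b z + c = 0 with a = 1.343, b = -0.172, c = 1.
Discriminant D = b^2 - 4ac = (-0.172)^2 - 4*(1.343)*1 = 0.029584 - (5.372) = -5.342416.
D < 0, so the roots are the complex-conjugate pair z = (-b +/- i sqrt(-D)) / (2a) = 0.064 +/- 0.8605i.
For a conjugate pair |z|^2 = z * conj(z) = (product of roots) = c/a = 1/(1.343) = 0.744602, so |z| = sqrt(0.744602) = 0.8629 for both roots.
Moduli of all roots: 0.8629, 0.8629.
All moduli strictly greater than 1? No.
Verdict: Not stationary.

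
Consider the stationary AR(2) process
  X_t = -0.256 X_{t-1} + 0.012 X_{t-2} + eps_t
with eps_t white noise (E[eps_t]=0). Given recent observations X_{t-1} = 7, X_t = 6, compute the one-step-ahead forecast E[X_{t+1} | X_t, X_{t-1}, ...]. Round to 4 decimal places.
E[X_{t+1} \mid \mathcal F_t] = -1.4520

For an AR(p) model X_t = c + sum_i phi_i X_{t-i} + eps_t, the
one-step-ahead conditional mean is
  E[X_{t+1} | X_t, ...] = c + sum_i phi_i X_{t+1-i}.
Substitute known values:
  E[X_{t+1} | ...] = (-0.256) * (6) + (0.012) * (7)
                   = -1.4520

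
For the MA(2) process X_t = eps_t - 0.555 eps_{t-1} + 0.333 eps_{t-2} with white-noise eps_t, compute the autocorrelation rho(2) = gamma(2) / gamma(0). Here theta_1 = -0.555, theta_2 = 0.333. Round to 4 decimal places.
\rho(2) = 0.2347

For an MA(q) process with theta_0 = 1, the autocovariance is
  gamma(k) = sigma^2 * sum_{i=0..q-k} theta_i * theta_{i+k},
and rho(k) = gamma(k) / gamma(0). Sigma^2 cancels.
  numerator   = (1)*(0.333) = 0.333.
  denominator = (1)^2 + (-0.555)^2 + (0.333)^2 = 1.418914.
  rho(2) = 0.333 / 1.418914 = 0.2347.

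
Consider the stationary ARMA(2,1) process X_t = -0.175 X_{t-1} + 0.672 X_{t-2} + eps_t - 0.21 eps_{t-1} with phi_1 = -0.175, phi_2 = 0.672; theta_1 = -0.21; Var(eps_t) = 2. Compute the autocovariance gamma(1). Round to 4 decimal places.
\gamma(1) = -4.7300

Multiply the model equation by X_{t-k} and take expectations. With theta_0 = psi_0 = 1 and psi_j the MA(infinity) weights, this gives
  gamma(k) - sum_i phi_i gamma(k-i) = c_k,
  c_k = sigma^2 * sum_{j=k..q} theta_j psi_{j-k}   (c_k = 0 for k > q),
using gamma(-m) = gamma(m).
psi-weights needed (psi_j = theta_j + sum_i phi_i psi_{j-i}):
  psi_1 = theta_1 + phi_1 = -0.21 + (-0.175) = -0.385
Right-hand sides:
  c_0 = sigma^2 (1 + theta_1 psi_1) = 2 * (1 + (-0.21)(-0.385)) = 2 * 1.08085 = 2.1617
  c_1 = sigma^2 theta_1 = 2 * (-0.21) = -0.42
  c_2 = 0
Equations for k = 0, 1, 2 (AR order 2, c_2 = 0):
  (E0) gamma(0) = phi_1 gamma(1) + phi_2 gamma(2) + c_0
  (E1) gamma(1) = phi_1 gamma(0) + phi_2 gamma(1) + c_1
  (E2) gamma(2) = phi_1 gamma(1) + phi_2 gamma(0)
From (E1): gamma(1) = A gamma(0) + B with
  A = phi_1 / (1 - phi_2) = -0.175 / 0.328 = -0.533537,   B = c_1 / (1 - phi_2) = -0.42 / 0.328 = -1.280488.
Insert (E2) into (E0): gamma(0) (1 - phi_2^2) = phi_1 (1 + phi_2) gamma(1) + c_0.
  phi_1 (1 + phi_2) = (-0.175)(1.672) = -0.2926,   1 - phi_2^2 = 0.548416.
Replace gamma(1) by A gamma(0) + B and collect gamma(0):
  gamma(0) [0.548416 - (-0.2926)(-0.533537)] = (-0.2926)(-1.280488) + 2.1617
  gamma(0) * 0.392303 = 2.536371
  gamma(0) = 2.536371 / 0.392303 = 6.465333.
  gamma(1) = A gamma(0) + B = (-0.533537)(6.465333) + (-1.280488) = -4.729979.
Therefore gamma(1) = -4.7300 (to 4 decimal places).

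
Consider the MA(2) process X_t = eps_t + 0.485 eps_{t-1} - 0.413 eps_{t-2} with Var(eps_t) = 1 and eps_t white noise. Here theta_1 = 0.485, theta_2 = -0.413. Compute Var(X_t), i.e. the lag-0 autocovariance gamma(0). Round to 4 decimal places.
\gamma(0) = 1.4058

For an MA(q) process X_t = eps_t + sum_i theta_i eps_{t-i} with
Var(eps_t) = sigma^2, the variance is
  gamma(0) = sigma^2 * (1 + sum_i theta_i^2).
  sum_i theta_i^2 = (0.485)^2 + (-0.413)^2 = 0.235225 + 0.170569 = 0.405794.
  gamma(0) = 1 * (1 + 0.405794) = 1 * 1.405794 = 1.405794, which rounds to 1.4058.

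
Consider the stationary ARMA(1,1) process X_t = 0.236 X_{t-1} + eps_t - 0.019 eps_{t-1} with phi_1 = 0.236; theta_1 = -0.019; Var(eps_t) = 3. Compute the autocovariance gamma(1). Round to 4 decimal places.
\gamma(1) = 0.6863

Multiply the model equation by X_{t-k} and take expectations. With theta_0 = psi_0 = 1 and psi_j the MA(infinity) weights, this gives
  gamma(k) - sum_i phi_i gamma(k-i) = c_k,
  c_k = sigma^2 * sum_{j=k..q} theta_j psi_{j-k}   (c_k = 0 for k > q),
using gamma(-m) = gamma(m).
psi-weights needed (psi_j = theta_j + sum_i phi_i psi_{j-i}):
  psi_1 = theta_1 + phi_1 = -0.019 + (0.236) = 0.217
Right-hand sides:
  c_0 = sigma^2 (1 + theta_1 psi_1) = 3 * (1 + (-0.019)(0.217)) = 3 * 0.995877 = 2.987631
  c_1 = sigma^2 theta_1 = 3 * (-0.019) = -0.057
  c_2 = 0
Equations for k = 0 and k = 1 (AR order 1):
  gamma(0) = phi_1 gamma(1) + c_0
  gamma(1) = phi_1 gamma(0) + c_1
Substituting the second into the first: gamma(0) (1 - phi_1^2) = c_0 + phi_1 c_1, so
  gamma(0) = (c_0 + phi_1 c_1) / (1 - phi_1^2) = (2.987631 + (0.236)(-0.057)) / (1 - (0.236)^2) = 2.974179 / 0.944304 = 3.149599.
  gamma(1) = phi_1 gamma(0) + c_1 = (0.236)(3.149599) + (-0.057) = 0.686305.
Therefore gamma(1) = 0.6863 (to 4 decimal places).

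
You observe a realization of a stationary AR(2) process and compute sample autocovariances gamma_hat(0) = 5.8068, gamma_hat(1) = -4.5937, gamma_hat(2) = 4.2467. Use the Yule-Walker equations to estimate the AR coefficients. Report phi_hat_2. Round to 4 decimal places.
\hat\phi_{2} = 0.2820

The Yule-Walker equations for an AR(p) process read, in matrix form,
  Gamma_p phi = r_p,   with   (Gamma_p)_{ij} = gamma(|i - j|),
                       (r_p)_i = gamma(i),   i,j = 1..p.
Substitute the sample gammas (Toeplitz matrix and right-hand side of size 2):
  Gamma_p = [[5.8068, -4.5937], [-4.5937, 5.8068]]
  r_p     = [-4.5937, 4.2467]
Written out:
  5.8068 phi_1 - 4.5937 phi_2 = -4.5937
  -4.5937 phi_1 + 5.8068 phi_2 = 4.2467
Solve by Cramer's rule:
  det = gamma(0)^2 - gamma(1)^2 = (5.8068)^2 - (-4.5937)^2 = 33.71892624 - 21.10207969 = 12.61684655
  phi_hat_1 = [gamma(1) gamma(0) - gamma(1) gamma(2)] / det = [(-4.5937)(5.8068) - (-4.5937)(4.2467)] / 12.61684655 = -7.16663137 / 12.61684655 = -0.568
  phi_hat_2 = [gamma(0) gamma(2) - gamma(1)^2] / det = [(5.8068)(4.2467) - (-4.5937)^2] / 12.61684655 = 3.55765787 / 12.61684655 = 0.282
So phi_hat = [-0.5680, 0.2820].
Therefore phi_hat_2 = 0.2820.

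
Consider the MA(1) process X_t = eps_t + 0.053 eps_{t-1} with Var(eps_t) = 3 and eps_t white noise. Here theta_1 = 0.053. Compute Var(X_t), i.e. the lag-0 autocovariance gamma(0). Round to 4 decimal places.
\gamma(0) = 3.0084

For an MA(q) process X_t = eps_t + sum_i theta_i eps_{t-i} with
Var(eps_t) = sigma^2, the variance is
  gamma(0) = sigma^2 * (1 + sum_i theta_i^2).
  sum_i theta_i^2 = (0.053)^2 = 0.002809.
  gamma(0) = 3 * (1 + 0.002809) = 3 * 1.002809 = 3.008427, which rounds to 3.0084.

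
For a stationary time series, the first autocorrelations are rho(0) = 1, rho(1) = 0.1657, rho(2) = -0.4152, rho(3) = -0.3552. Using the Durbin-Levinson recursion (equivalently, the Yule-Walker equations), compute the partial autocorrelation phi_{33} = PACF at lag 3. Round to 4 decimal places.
\phi_{33} = -0.2330

The PACF at lag k is phi_{kk}, the last component of the solution
to the Yule-Walker system G_k phi = r_k where
  (G_k)_{ij} = rho(|i - j|), (r_k)_i = rho(i), i,j = 1..k.
Equivalently, Durbin-Levinson gives phi_{kk} iteratively:
  phi_{11} = rho(1)
  phi_{kk} = [rho(k) - sum_{j=1..k-1} phi_{k-1,j} rho(k-j)]
            / [1 - sum_{j=1..k-1} phi_{k-1,j} rho(j)],
  phi_{k,j} = phi_{k-1,j} - phi_{kk} phi_{k-1,k-j},  j = 1..k-1.
Step k = 1:
  phi_11 = rho(1) = 0.1657.
Step k = 2:
  phi_22 = [rho(2) - phi_11 rho(1)] / [1 - phi_11 rho(1)] = [-0.4152 - (0.1657)(0.1657)] / [1 - (0.1657)(0.1657)]
         = -0.44265649 / 0.97254351 = -0.455153.
  Update: phi_21 = phi_11 - phi_22 phi_11 = 0.1657 - (-0.455153)(0.1657) = 0.241119.
Step k = 3:
  phi_33 = [rho(3) - phi_21 rho(2) - phi_22 rho(1)] / [1 - phi_21 rho(1) - phi_22 rho(2)]
    numerator   = -0.3552 - (0.241119)(-0.4152) - (-0.455153)(0.1657) = -0.17966851
    denominator = 1 - (0.241119)(0.1657) - (-0.455153)(-0.4152) = 0.7710669
  phi_33 = -0.17966851 / 0.7710669 = -0.233.
Therefore phi_{33} = -0.2330.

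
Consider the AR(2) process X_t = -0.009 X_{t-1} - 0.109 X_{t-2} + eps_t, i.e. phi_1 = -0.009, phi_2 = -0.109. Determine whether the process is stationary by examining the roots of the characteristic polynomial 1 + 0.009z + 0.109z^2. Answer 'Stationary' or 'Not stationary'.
\text{Stationary}

The AR(p) characteristic polynomial is P(z) = 1 + 0.009z + 0.109z^2.
Stationarity requires all roots to lie outside the unit circle, i.e. |z| > 1 for every root.
Set 1 + (0.009) z + (0.109) z^2 = 0, i.e. a z^2 + b z + c = 0 with a = 0.109, b = 0.009, c = 1.
Discriminant D = b^2 - 4ac = (0.009)^2 - 4*(0.109)*1 = 0.000081 - (0.436) = -0.435919.
D < 0, so the roots are the complex-conjugate pair z = (-b +/- i sqrt(-D)) / (2a) = -0.0413 +/- 3.0286i.
For a conjugate pair |z|^2 = z * conj(z) = (product of roots) = c/a = 1/(0.109) = 9.174312, so |z| = sqrt(9.174312) = 3.0289 for both roots.
Moduli of all roots: 3.0289, 3.0289.
All moduli strictly greater than 1? Yes.
Verdict: Stationary.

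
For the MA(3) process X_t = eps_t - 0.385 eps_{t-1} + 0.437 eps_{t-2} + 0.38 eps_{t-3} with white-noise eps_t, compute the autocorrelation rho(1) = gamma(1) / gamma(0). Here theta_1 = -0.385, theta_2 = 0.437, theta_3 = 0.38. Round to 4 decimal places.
\rho(1) = -0.2610

For an MA(q) process with theta_0 = 1, the autocovariance is
  gamma(k) = sigma^2 * sum_{i=0..q-k} theta_i * theta_{i+k},
and rho(k) = gamma(k) / gamma(0). Sigma^2 cancels.
  numerator   = (1)*(-0.385) + (-0.385)*(0.437) + (0.437)*(0.38) = -0.387185.
  denominator = (1)^2 + (-0.385)^2 + (0.437)^2 + (0.38)^2 = 1.483594.
  rho(1) = -0.387185 / 1.483594 = -0.2610.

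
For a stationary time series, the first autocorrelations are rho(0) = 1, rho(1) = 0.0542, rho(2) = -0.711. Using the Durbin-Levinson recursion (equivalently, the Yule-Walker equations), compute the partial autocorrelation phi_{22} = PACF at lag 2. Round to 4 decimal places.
\phi_{22} = -0.7160

The PACF at lag k is phi_{kk}, the last component of the solution
to the Yule-Walker system G_k phi = r_k where
  (G_k)_{ij} = rho(|i - j|), (r_k)_i = rho(i), i,j = 1..k.
Equivalently, Durbin-Levinson gives phi_{kk} iteratively:
  phi_{11} = rho(1)
  phi_{kk} = [rho(k) - sum_{j=1..k-1} phi_{k-1,j} rho(k-j)]
            / [1 - sum_{j=1..k-1} phi_{k-1,j} rho(j)],
  phi_{k,j} = phi_{k-1,j} - phi_{kk} phi_{k-1,k-j},  j = 1..k-1.
Step k = 1:
  phi_11 = rho(1) = 0.0542.
Step k = 2:
  phi_22 = [rho(2) - phi_11 rho(1)] / [1 - phi_11 rho(1)] = [-0.711 - (0.0542)(0.0542)] / [1 - (0.0542)(0.0542)]
         = -0.71393764 / 0.99706236 = -0.716.
Therefore phi_{22} = -0.7160.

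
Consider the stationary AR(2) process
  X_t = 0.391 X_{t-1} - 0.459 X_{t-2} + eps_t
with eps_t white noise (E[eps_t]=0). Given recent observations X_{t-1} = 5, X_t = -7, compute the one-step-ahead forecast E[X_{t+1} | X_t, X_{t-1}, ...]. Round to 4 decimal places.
E[X_{t+1} \mid \mathcal F_t] = -5.0320

For an AR(p) model X_t = c + sum_i phi_i X_{t-i} + eps_t, the
one-step-ahead conditional mean is
  E[X_{t+1} | X_t, ...] = c + sum_i phi_i X_{t+1-i}.
Substitute known values:
  E[X_{t+1} | ...] = (0.391) * (-7) + (-0.459) * (5)
                   = -5.0320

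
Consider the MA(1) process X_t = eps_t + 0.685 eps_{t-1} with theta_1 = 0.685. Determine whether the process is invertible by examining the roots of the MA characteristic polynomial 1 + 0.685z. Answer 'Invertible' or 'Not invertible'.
\text{Invertible}

The MA(q) characteristic polynomial is P(z) = 1 + 0.685z.
Invertibility requires all roots to lie outside the unit circle, i.e. |z| > 1 for every root.
This is linear in z: 1 + (0.685) z = 0  =>  z = -1/(0.685) = -1.459854,  |z| = 1.459854.
Moduli of all roots: 1.4599.
All moduli strictly greater than 1? Yes.
Verdict: Invertible.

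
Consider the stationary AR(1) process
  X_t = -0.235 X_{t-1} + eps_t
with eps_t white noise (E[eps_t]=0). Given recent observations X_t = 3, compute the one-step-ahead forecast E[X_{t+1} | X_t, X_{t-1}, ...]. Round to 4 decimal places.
E[X_{t+1} \mid \mathcal F_t] = -0.7050

For an AR(p) model X_t = c + sum_i phi_i X_{t-i} + eps_t, the
one-step-ahead conditional mean is
  E[X_{t+1} | X_t, ...] = c + sum_i phi_i X_{t+1-i}.
Substitute known values:
  E[X_{t+1} | ...] = (-0.235) * (3)
                   = -0.7050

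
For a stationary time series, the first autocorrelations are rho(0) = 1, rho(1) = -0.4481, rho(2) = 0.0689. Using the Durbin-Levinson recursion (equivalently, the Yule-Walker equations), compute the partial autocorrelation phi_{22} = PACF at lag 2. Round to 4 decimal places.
\phi_{22} = -0.1650

The PACF at lag k is phi_{kk}, the last component of the solution
to the Yule-Walker system G_k phi = r_k where
  (G_k)_{ij} = rho(|i - j|), (r_k)_i = rho(i), i,j = 1..k.
Equivalently, Durbin-Levinson gives phi_{kk} iteratively:
  phi_{11} = rho(1)
  phi_{kk} = [rho(k) - sum_{j=1..k-1} phi_{k-1,j} rho(k-j)]
            / [1 - sum_{j=1..k-1} phi_{k-1,j} rho(j)],
  phi_{k,j} = phi_{k-1,j} - phi_{kk} phi_{k-1,k-j},  j = 1..k-1.
Step k = 1:
  phi_11 = rho(1) = -0.4481.
Step k = 2:
  phi_22 = [rho(2) - phi_11 rho(1)] / [1 - phi_11 rho(1)] = [0.0689 - (-0.4481)(-0.4481)] / [1 - (-0.4481)(-0.4481)]
         = -0.13189361 / 0.79920639 = -0.165.
Therefore phi_{22} = -0.1650.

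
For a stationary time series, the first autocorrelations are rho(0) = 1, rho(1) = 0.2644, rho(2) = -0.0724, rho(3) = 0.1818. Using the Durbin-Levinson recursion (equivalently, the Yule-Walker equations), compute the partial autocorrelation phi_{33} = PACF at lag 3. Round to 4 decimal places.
\phi_{33} = 0.2690

The PACF at lag k is phi_{kk}, the last component of the solution
to the Yule-Walker system G_k phi = r_k where
  (G_k)_{ij} = rho(|i - j|), (r_k)_i = rho(i), i,j = 1..k.
Equivalently, Durbin-Levinson gives phi_{kk} iteratively:
  phi_{11} = rho(1)
  phi_{kk} = [rho(k) - sum_{j=1..k-1} phi_{k-1,j} rho(k-j)]
            / [1 - sum_{j=1..k-1} phi_{k-1,j} rho(j)],
  phi_{k,j} = phi_{k-1,j} - phi_{kk} phi_{k-1,k-j},  j = 1..k-1.
Step k = 1:
  phi_11 = rho(1) = 0.2644.
Step k = 2:
  phi_22 = [rho(2) - phi_11 rho(1)] / [1 - phi_11 rho(1)] = [-0.0724 - (0.2644)(0.2644)] / [1 - (0.2644)(0.2644)]
         = -0.14230736 / 0.93009264 = -0.153003.
  Update: phi_21 = phi_11 - phi_22 phi_11 = 0.2644 - (-0.153003)(0.2644) = 0.304854.
Step k = 3:
  phi_33 = [rho(3) - phi_21 rho(2) - phi_22 rho(1)] / [1 - phi_21 rho(1) - phi_22 rho(2)]
    numerator   = 0.1818 - (0.304854)(-0.0724) - (-0.153003)(0.2644) = 0.24432554
    denominator = 1 - (0.304854)(0.2644) - (-0.153003)(-0.0724) = 0.90831913
  phi_33 = 0.24432554 / 0.90831913 = 0.269.
Therefore phi_{33} = 0.2690.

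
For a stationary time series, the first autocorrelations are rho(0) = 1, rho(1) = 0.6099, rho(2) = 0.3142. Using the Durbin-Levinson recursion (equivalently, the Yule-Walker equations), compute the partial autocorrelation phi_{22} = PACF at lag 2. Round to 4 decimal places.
\phi_{22} = -0.0920

The PACF at lag k is phi_{kk}, the last component of the solution
to the Yule-Walker system G_k phi = r_k where
  (G_k)_{ij} = rho(|i - j|), (r_k)_i = rho(i), i,j = 1..k.
Equivalently, Durbin-Levinson gives phi_{kk} iteratively:
  phi_{11} = rho(1)
  phi_{kk} = [rho(k) - sum_{j=1..k-1} phi_{k-1,j} rho(k-j)]
            / [1 - sum_{j=1..k-1} phi_{k-1,j} rho(j)],
  phi_{k,j} = phi_{k-1,j} - phi_{kk} phi_{k-1,k-j},  j = 1..k-1.
Step k = 1:
  phi_11 = rho(1) = 0.6099.
Step k = 2:
  phi_22 = [rho(2) - phi_11 rho(1)] / [1 - phi_11 rho(1)] = [0.3142 - (0.6099)(0.6099)] / [1 - (0.6099)(0.6099)]
         = -0.05777801 / 0.62802199 = -0.092.
Therefore phi_{22} = -0.0920.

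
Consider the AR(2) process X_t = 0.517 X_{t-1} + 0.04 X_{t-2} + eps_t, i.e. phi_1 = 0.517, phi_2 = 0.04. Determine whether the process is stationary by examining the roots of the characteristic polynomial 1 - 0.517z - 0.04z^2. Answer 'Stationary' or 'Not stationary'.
\text{Stationary}

The AR(p) characteristic polynomial is P(z) = 1 - 0.517z - 0.04z^2.
Stationarity requires all roots to lie outside the unit circle, i.e. |z| > 1 for every root.
Set 1 + (-0.517) z + (-0.04) z^2 = 0, i.e. a z^2 + b z + c = 0 with a = -0.04, b = -0.517, c = 1.
Discriminant D = b^2 - 4ac = (-0.517)^2 - 4*(-0.04)*1 = 0.267289 - (-0.16) = 0.427289.
D >= 0, so the roots are real: z = (-b +/- sqrt(D)) / (2a) = (0.517 +/- 0.653673) / (-0.08).
  z_1 = (0.517 + 0.653673) / (-0.08) = -14.6334,   |z_1| = 14.6334.
  z_2 = (0.517 - 0.653673) / (-0.08) = 1.7084,   |z_2| = 1.7084.
Moduli of all roots: 14.6334, 1.7084.
All moduli strictly greater than 1? Yes.
Verdict: Stationary.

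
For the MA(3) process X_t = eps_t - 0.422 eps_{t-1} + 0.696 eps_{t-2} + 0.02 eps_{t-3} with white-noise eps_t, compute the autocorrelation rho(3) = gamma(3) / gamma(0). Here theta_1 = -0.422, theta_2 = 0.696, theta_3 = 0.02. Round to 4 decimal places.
\rho(3) = 0.0120

For an MA(q) process with theta_0 = 1, the autocovariance is
  gamma(k) = sigma^2 * sum_{i=0..q-k} theta_i * theta_{i+k},
and rho(k) = gamma(k) / gamma(0). Sigma^2 cancels.
  numerator   = (1)*(0.02) = 0.02.
  denominator = (1)^2 + (-0.422)^2 + (0.696)^2 + (0.02)^2 = 1.6629.
  rho(3) = 0.02 / 1.6629 = 0.0120.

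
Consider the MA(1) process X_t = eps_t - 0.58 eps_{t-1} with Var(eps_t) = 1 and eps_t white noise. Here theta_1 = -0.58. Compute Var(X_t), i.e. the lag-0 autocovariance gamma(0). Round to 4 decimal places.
\gamma(0) = 1.3364

For an MA(q) process X_t = eps_t + sum_i theta_i eps_{t-i} with
Var(eps_t) = sigma^2, the variance is
  gamma(0) = sigma^2 * (1 + sum_i theta_i^2).
  sum_i theta_i^2 = (-0.58)^2 = 0.3364.
  gamma(0) = 1 * (1 + 0.3364) = 1 * 1.3364 = 1.3364.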